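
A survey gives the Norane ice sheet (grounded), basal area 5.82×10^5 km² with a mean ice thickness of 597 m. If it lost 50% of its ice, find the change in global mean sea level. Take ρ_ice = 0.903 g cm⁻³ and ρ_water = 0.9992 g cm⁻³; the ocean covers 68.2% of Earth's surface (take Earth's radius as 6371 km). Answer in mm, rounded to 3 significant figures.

Norane: ice volume = 5.82×10^5 km² × 597 m = 3.475×10^5 km³; 0.5 × 3.475×10^5 × (903/999.2) = 1.570×10^5 km³ of water.
Spread over 3.48×10^14 m² of ocean, Δh = 1.570×10^14 / 3.48×10^14 = 0.451 m = 451 mm.

≈ 451 mm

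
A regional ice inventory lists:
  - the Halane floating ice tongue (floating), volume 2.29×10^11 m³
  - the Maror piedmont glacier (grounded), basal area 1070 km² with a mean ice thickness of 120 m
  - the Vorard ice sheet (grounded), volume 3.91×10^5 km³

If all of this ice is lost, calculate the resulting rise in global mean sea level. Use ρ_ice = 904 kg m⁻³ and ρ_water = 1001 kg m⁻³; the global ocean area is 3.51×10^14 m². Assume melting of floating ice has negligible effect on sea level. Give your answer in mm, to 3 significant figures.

≈ 1010 mm

The Halane floating ice tongue is floating and already displaces its own weight of water, so its melt adds essentially nothing to sea level.
Maror: ice volume = 1070 km² × 120 m = 128.4 km³; 128.4 × (904/1001) = 116.0 km³ of water.
Vorard: 3.91×10^5 km³ × (904/1001) = 3.531×10^5 km³ of water.
Total added water ≈ 3.532×10^14 m³ over 3.51×10^14 m² → Δh = 1.01 m = 1010 mm.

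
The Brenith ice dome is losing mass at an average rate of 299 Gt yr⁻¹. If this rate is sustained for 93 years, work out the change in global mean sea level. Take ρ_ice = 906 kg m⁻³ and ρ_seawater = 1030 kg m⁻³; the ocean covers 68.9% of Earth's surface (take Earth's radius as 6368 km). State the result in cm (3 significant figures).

≈ 7.69 cm

Total mass lost = 299 Gt/yr × 93 yr = 2.781×10^4 Gt = 2.781×10^16 kg.
ρ_w = 1030 kg m⁻³, so water volume = 2.781×10^16 / 1030 = 2.700×10^13 m³.
Δh = 2.700×10^13 / 3.51×10^14 = 0.0769 m = 7.69 cm.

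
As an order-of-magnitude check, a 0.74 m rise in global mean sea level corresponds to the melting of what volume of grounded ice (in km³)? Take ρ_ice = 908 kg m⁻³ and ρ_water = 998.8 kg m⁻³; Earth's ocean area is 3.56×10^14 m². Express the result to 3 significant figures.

Required water volume = Δh × A = 0.74 m × 3.56×10^14 m² = 2.634×10^14 m³ = 2.634×10^5 km³.
Ice volume = water volume × ρ_w/ρ_ice = 2.634×10^5 × 998.8/908 = 2.90×10^5 km³.

≈ 2.90×10^5 km³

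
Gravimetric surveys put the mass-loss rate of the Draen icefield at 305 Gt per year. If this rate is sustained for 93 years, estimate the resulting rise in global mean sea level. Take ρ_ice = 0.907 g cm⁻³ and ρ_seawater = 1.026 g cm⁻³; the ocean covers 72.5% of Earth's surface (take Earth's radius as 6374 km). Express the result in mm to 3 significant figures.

Total mass lost = 305 Gt/yr × 93 yr = 2.836×10^4 Gt = 2.836×10^16 kg.
ρ_w = 1.026 g cm⁻³ = 1026 kg m⁻³, so water volume = 2.836×10^16 / 1026 = 2.765×10^13 m³.
Δh = 2.765×10^13 / 3.70×10^14 = 0.0747 m = 74.7 mm.

≈ 74.7 mm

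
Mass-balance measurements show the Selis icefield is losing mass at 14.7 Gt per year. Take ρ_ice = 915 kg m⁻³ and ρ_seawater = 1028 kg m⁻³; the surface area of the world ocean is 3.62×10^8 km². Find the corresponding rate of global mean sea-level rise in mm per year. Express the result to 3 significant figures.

ρ_w = 1028 kg m⁻³. Annual water volume added = 14.7 Gt / ρ_w = 1.470×10^13 kg / 1028 kg m⁻³ = 1.430×10^10 m³.
Δh per year = 1.430×10^10 / 3.62×10^14 = 3.95×10^-5 m = 0.0395 mm.

≈ 0.0395 mm/yr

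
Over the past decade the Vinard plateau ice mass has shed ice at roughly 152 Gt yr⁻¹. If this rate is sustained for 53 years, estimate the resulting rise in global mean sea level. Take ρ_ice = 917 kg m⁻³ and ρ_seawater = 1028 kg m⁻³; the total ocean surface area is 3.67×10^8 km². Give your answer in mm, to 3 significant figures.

≈ 21.4 mm

Total mass lost = 152 Gt/yr × 53 yr = 8056 Gt = 8.056×10^15 kg.
ρ_w = 1028 kg m⁻³, so water volume = 8.056×10^15 / 1028 = 7.837×10^12 m³.
Δh = 7.837×10^12 / 3.67×10^14 = 0.0214 m = 21.4 mm.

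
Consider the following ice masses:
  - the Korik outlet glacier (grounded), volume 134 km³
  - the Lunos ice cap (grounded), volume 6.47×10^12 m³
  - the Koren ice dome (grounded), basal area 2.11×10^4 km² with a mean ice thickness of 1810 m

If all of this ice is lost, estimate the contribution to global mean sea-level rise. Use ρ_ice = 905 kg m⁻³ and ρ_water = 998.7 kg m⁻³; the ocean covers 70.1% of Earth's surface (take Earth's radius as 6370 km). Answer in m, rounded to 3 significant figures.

Korik: 134 km³ × (905/998.7) = 121.4 km³ of water.
Lunos: 6.47×10^12 m³ × (905/998.7) = 5.863×10^12 m³ of water.
Koren: ice volume = 2.11×10^4 km² × 1810 m = 3.819×10^4 km³; 3.819×10^4 × (905/998.7) = 3.461×10^4 km³ of water.
Total added water ≈ 4.059×10^13 m³ over 3.57×10^14 m² → Δh = 0.114 m.

≈ 0.114 m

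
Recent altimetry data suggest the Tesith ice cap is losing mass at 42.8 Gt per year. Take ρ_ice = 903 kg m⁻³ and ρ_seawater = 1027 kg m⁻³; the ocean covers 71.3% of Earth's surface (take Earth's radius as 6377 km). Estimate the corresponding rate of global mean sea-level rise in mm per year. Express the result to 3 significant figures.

ρ_w = 1027 kg m⁻³. Annual water volume added = 42.8 Gt / ρ_w = 4.280×10^13 kg / 1027 kg m⁻³ = 4.167×10^10 m³.
Δh per year = 4.167×10^10 / 3.64×10^14 = 1.14×10^-4 m = 0.114 mm.

≈ 0.114 mm/yr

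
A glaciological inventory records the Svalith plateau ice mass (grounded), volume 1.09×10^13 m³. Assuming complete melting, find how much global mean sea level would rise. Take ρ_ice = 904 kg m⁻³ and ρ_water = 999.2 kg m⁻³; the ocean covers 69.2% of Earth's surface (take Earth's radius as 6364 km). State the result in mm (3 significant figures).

≈ 28.0 mm

Svalith: 1.09×10^13 m³ × (904/999.2) = 9.861×10^12 m³ of water.
Spread over 3.52×10^14 m² of ocean, Δh = 9.861×10^12 / 3.52×10^14 = 0.0280 m = 28.0 mm.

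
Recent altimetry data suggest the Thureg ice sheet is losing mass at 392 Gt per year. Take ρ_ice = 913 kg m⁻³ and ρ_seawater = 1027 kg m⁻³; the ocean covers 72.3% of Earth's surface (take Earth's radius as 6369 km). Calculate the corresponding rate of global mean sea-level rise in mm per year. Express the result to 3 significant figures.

≈ 1.04 mm/yr

ρ_w = 1027 kg m⁻³. Annual water volume added = 392 Gt / ρ_w = 3.920×10^14 kg / 1027 kg m⁻³ = 3.817×10^11 m³.
Δh per year = 3.817×10^11 / 3.69×10^14 = 1.04×10^-3 m = 1.04 mm.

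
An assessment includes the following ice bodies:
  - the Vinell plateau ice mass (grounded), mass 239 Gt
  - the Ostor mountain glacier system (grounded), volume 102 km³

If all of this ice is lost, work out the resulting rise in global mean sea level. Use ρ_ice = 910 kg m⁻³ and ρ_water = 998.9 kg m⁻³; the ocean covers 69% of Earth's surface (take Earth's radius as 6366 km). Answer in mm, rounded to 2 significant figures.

Vinell: 239 Gt = 2.390×10^14 kg; dividing by ρ_w = 998.9 kg m⁻³ gives 2.393×10^11 m³ of water.
Ostor: 102 km³ × (910/998.9) = 92.92 km³ of water.
Total added water ≈ 3.322×10^11 m³ over 3.51×10^14 m² → Δh = 9.45×10^-4 m = 0.95 mm.

≈ 0.95 mm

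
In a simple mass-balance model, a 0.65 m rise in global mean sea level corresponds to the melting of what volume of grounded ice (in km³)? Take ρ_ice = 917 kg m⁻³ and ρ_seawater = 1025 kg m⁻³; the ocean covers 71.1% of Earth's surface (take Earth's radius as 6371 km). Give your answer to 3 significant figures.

Required water volume = Δh × A = 0.65 m × 3.63×10^14 m² = 2.357×10^14 m³ = 2.357×10^5 km³.
Ice volume = water volume × ρ_w/ρ_ice = 2.357×10^5 × 1025/917 = 2.63×10^5 km³.

≈ 2.63×10^5 km³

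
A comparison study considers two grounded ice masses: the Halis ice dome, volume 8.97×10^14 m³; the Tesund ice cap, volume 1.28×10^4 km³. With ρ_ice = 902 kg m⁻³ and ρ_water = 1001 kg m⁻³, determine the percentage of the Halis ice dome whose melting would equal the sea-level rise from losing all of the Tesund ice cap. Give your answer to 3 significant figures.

≈ 1.43 %

Equal sea-level rise means equal mass of meltwater, i.e. equal mass of ice lost.
Ice mass of Tesund: 1.155×10^16 kg; ice mass of Halis: 8.091×10^17 kg.
Fraction required = 1.155×10^16 / 8.091×10^17 = 0.0143 → 1.43 %.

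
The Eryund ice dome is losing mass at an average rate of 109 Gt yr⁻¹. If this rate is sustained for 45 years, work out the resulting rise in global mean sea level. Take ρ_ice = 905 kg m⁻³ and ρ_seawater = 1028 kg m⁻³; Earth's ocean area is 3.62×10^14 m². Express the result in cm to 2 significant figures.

Total mass lost = 109 Gt/yr × 45 yr = 4905 Gt = 4.905×10^15 kg.
ρ_w = 1028 kg m⁻³, so water volume = 4.905×10^15 / 1028 = 4.771×10^12 m³.
Δh = 4.771×10^12 / 3.62×10^14 = 0.0132 m = 1.3 cm.

≈ 1.3 cm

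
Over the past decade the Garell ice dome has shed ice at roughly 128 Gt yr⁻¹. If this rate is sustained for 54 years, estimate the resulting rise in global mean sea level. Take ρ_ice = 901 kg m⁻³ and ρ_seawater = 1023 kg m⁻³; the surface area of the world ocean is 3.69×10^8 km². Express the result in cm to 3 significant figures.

Total mass lost = 128 Gt/yr × 54 yr = 6912 Gt = 6.912×10^15 kg.
ρ_w = 1023 kg m⁻³, so water volume = 6.912×10^15 / 1023 = 6.757×10^12 m³.
Δh = 6.757×10^12 / 3.69×10^14 = 0.0183 m = 1.83 cm.

≈ 1.83 cm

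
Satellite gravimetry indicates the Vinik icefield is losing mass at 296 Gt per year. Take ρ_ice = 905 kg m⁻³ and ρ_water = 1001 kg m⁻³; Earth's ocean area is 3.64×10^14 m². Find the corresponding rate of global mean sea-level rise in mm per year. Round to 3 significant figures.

≈ 0.812 mm/yr

ρ_w = 1001 kg m⁻³. Annual water volume added = 296 Gt / ρ_w = 2.960×10^14 kg / 1001 kg m⁻³ = 2.957×10^11 m³.
Δh per year = 2.957×10^11 / 3.64×10^14 = 8.12×10^-4 m = 0.812 mm.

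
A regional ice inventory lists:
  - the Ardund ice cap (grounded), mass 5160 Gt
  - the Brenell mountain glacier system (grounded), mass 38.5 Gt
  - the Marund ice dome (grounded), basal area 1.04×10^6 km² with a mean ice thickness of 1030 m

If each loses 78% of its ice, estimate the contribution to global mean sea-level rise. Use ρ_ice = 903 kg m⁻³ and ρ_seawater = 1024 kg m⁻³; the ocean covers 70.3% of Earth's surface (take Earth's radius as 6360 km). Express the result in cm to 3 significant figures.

Ardund: 0.78 × 5160 Gt = 4.025×10^15 kg; dividing by ρ_w = 1024 kg m⁻³ gives 3.930×10^12 m³ of water.
Brenell: 0.78 × 38.5 Gt = 3.003×10^13 kg; dividing by ρ_w = 1024 kg m⁻³ gives 2.933×10^10 m³ of water.
Marund: ice volume = 1.04×10^6 km² × 1030 m = 1.071×10^6 km³; 0.78 × 1.071×10^6 × (903/1024) = 7.368×10^5 km³ of water.
Total added water ≈ 7.408×10^14 m³ over 3.57×10^14 m² → Δh = 2.07 m = 207 cm.

≈ 207 cm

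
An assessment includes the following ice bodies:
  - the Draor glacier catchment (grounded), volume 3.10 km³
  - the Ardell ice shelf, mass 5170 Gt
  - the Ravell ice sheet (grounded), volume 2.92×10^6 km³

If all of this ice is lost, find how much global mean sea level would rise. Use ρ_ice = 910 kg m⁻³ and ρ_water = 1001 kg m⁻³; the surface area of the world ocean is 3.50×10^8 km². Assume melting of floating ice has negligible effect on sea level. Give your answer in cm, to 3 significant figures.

≈ 758 cm

Draor: 3.10 km³ × (910/1001) = 2.818 km³ of water.
The Ardell ice shelf is floating and already displaces its own weight of water, so its melt adds essentially nothing to sea level.
Ravell: 2.92×10^6 km³ × (910/1001) = 2.655×10^6 km³ of water.
Total added water ≈ 2.655×10^15 m³ over 3.50×10^14 m² → Δh = 7.58 m = 758 cm.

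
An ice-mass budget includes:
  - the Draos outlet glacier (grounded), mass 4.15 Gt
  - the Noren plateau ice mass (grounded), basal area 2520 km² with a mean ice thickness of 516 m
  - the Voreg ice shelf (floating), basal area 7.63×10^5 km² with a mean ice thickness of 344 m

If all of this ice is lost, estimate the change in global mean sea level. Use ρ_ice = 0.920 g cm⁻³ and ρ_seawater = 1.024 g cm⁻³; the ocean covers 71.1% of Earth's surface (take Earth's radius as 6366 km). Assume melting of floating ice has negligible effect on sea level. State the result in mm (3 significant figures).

≈ 3.24 mm

Draos: 4.15 Gt = 4.150×10^12 kg; dividing by ρ_w = 1.024 g cm⁻³ = 1024 kg m⁻³ gives 4.053×10^9 m³ of water.
Noren: ice volume = 2520 km² × 516 m = 1300 km³; 1300 × (920/1024) = 1168 km³ of water.
The Voreg ice shelf is floating and already displaces its own weight of water, so its melt adds essentially nothing to sea level.
Total added water ≈ 1.172×10^12 m³ over 3.62×10^14 m² → Δh = 3.24×10^-3 m = 3.24 mm.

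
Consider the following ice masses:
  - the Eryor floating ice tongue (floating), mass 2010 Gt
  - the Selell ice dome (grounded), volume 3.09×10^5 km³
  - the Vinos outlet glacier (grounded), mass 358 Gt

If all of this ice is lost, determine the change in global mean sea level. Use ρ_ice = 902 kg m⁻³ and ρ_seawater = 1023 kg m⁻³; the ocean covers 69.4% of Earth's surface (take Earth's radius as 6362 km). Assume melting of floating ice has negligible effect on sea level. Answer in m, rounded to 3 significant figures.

The Eryor floating ice tongue is floating and already displaces its own weight of water, so its melt adds essentially nothing to sea level.
Selell: 3.09×10^5 km³ × (902/1023) = 2.725×10^5 km³ of water.
Vinos: 358 Gt = 3.580×10^14 kg; dividing by ρ_w = 1023 kg m⁻³ gives 3.500×10^11 m³ of water.
Total added water ≈ 2.728×10^14 m³ over 3.53×10^14 m² → Δh = 0.773 m.

≈ 0.773 m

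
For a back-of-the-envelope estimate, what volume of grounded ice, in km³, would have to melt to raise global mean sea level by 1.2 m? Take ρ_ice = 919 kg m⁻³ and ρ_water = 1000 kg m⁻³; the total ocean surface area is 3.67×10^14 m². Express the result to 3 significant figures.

≈ 4.79×10^5 km³

Required water volume = Δh × A = 1.2 m × 3.67×10^14 m² = 4.404×10^14 m³ = 4.404×10^5 km³.
Ice volume = water volume × ρ_w/ρ_ice = 4.404×10^5 × 1000/919 = 4.79×10^5 km³.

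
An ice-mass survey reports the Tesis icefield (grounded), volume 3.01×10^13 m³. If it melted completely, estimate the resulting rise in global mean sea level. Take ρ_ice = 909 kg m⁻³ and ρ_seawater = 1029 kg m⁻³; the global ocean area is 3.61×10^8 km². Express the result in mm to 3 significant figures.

≈ 73.7 mm

Tesis: 3.01×10^13 m³ × (909/1029) = 2.659×10^13 m³ of water.
Spread over 3.61×10^14 m² of ocean, Δh = 2.659×10^13 / 3.61×10^14 = 0.0737 m = 73.7 mm.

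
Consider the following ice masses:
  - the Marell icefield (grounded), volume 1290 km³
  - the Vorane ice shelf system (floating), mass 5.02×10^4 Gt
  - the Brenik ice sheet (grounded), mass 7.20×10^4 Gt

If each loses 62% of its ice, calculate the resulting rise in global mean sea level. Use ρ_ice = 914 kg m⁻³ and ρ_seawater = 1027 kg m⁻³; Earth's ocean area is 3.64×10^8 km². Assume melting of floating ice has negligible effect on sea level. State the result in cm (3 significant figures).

≈ 12.1 cm

Marell: 0.62 × 1290 km³ × (914/1027) = 711.8 km³ of water.
The Vorane ice shelf system is floating and already displaces its own weight of water, so its melt adds essentially nothing to sea level.
Brenik: 0.62 × 7.20×10^4 Gt = 4.464×10^16 kg; dividing by ρ_w = 1027 kg m⁻³ gives 4.347×10^13 m³ of water.
Total added water ≈ 4.418×10^13 m³ over 3.64×10^14 m² → Δh = 0.121 m = 12.1 cm.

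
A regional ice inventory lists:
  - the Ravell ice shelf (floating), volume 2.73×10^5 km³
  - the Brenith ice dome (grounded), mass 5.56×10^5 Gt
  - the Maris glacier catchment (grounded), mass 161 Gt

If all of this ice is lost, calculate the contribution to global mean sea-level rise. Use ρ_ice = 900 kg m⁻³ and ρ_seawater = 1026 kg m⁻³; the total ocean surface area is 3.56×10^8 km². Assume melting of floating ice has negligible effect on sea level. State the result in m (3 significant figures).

≈ 1.52 m

The Ravell ice shelf is floating and already displaces its own weight of water, so its melt adds essentially nothing to sea level.
Brenith: 5.56×10^5 Gt = 5.560×10^17 kg; dividing by ρ_w = 1026 kg m⁻³ gives 5.419×10^14 m³ of water.
Maris: 161 Gt = 1.610×10^14 kg; dividing by ρ_w = 1026 kg m⁻³ gives 1.569×10^11 m³ of water.
Total added water ≈ 5.421×10^14 m³ over 3.56×10^14 m² → Δh = 1.52 m.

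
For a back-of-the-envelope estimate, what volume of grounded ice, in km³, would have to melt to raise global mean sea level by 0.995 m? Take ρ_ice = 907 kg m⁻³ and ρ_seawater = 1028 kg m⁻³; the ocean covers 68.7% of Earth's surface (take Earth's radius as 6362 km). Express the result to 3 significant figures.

≈ 3.94×10^5 km³

Required water volume = Δh × A = 0.995 m × 3.49×10^14 m² = 3.477×10^14 m³ = 3.477×10^5 km³.
Ice volume = water volume × ρ_w/ρ_ice = 3.477×10^5 × 1028/907 = 3.94×10^5 km³.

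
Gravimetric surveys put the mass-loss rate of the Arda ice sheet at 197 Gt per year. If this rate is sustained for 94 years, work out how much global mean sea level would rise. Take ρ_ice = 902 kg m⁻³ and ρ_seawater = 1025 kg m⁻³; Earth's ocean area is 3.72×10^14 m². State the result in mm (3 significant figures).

≈ 48.6 mm

Total mass lost = 197 Gt/yr × 94 yr = 1.852×10^4 Gt = 1.852×10^16 kg.
ρ_w = 1025 kg m⁻³, so water volume = 1.852×10^16 / 1025 = 1.807×10^13 m³.
Δh = 1.807×10^13 / 3.72×10^14 = 0.0486 m = 48.6 mm.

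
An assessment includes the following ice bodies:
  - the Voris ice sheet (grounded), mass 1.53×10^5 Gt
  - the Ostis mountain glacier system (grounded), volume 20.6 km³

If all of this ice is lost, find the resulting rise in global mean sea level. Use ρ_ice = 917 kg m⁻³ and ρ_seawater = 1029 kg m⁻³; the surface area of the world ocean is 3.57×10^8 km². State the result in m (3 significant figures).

Voris: 1.53×10^5 Gt = 1.530×10^17 kg; dividing by ρ_w = 1029 kg m⁻³ gives 1.487×10^14 m³ of water.
Ostis: 20.6 km³ × (917/1029) = 18.36 km³ of water.
Total added water ≈ 1.487×10^14 m³ over 3.57×10^14 m² → Δh = 0.417 m.

≈ 0.417 m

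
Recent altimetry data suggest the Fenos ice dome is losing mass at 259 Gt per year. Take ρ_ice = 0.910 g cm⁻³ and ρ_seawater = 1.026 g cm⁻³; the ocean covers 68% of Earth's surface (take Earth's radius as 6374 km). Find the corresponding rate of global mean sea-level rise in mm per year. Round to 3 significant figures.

ρ_w = 1.026 g cm⁻³ = 1026 kg m⁻³. Annual water volume added = 259 Gt / ρ_w = 2.590×10^14 kg / 1026 kg m⁻³ = 2.524×10^11 m³.
Δh per year = 2.524×10^11 / 3.47×10^14 = 7.27×10^-4 m = 0.727 mm.

≈ 0.727 mm/yr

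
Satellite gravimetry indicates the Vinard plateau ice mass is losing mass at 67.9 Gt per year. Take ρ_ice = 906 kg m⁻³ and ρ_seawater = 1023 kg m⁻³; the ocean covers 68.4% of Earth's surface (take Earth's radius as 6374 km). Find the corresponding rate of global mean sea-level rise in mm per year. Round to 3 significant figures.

≈ 0.190 mm/yr

ρ_w = 1023 kg m⁻³. Annual water volume added = 67.9 Gt / ρ_w = 6.790×10^13 kg / 1023 kg m⁻³ = 6.637×10^10 m³.
Δh per year = 6.637×10^10 / 3.49×10^14 = 1.90×10^-4 m = 0.190 mm.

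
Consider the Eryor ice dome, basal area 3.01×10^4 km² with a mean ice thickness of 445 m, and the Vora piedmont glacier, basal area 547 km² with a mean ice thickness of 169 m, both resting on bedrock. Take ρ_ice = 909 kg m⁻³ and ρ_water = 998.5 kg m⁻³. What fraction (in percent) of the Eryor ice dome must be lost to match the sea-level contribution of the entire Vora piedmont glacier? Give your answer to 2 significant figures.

≈ 0.69 %

Equal sea-level rise means equal mass of meltwater, i.e. equal mass of ice lost.
Ice mass of Vora: 8.403×10^13 kg; ice mass of Eryor: 1.218×10^16 kg.
Fraction required = 8.403×10^13 / 1.218×10^16 = 6.90×10^-3 → 0.69 %.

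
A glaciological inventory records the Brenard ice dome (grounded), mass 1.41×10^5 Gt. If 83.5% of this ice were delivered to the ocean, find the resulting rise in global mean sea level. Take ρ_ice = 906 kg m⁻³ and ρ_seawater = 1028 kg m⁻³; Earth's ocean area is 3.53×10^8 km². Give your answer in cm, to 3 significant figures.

Brenard: 0.835 × 1.41×10^5 Gt = 1.177×10^17 kg; dividing by ρ_w = 1028 kg m⁻³ gives 1.145×10^14 m³ of water.
Spread over 3.53×10^14 m² of ocean, Δh = 1.145×10^14 / 3.53×10^14 = 0.324 m = 32.4 cm.

≈ 32.4 cm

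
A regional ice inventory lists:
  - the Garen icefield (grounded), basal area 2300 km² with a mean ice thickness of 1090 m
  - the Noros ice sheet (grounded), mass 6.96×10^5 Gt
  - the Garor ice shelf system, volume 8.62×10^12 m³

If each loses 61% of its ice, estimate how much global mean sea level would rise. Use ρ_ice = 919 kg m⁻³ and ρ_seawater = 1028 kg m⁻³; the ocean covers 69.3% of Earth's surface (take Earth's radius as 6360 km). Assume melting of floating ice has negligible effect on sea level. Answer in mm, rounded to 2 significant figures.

≈ 1200 mm

Garen: ice volume = 2300 km² × 1090 m = 2507 km³; 0.61 × 2507 × (919/1028) = 1367 km³ of water.
Noros: 0.61 × 6.96×10^5 Gt = 4.246×10^17 kg; dividing by ρ_w = 1028 kg m⁻³ gives 4.130×10^14 m³ of water.
The Garor ice shelf system is floating and already displaces its own weight of water, so its melt adds essentially nothing to sea level.
Total added water ≈ 4.144×10^14 m³ over 3.52×10^14 m² → Δh = 1.18 m = 1200 mm.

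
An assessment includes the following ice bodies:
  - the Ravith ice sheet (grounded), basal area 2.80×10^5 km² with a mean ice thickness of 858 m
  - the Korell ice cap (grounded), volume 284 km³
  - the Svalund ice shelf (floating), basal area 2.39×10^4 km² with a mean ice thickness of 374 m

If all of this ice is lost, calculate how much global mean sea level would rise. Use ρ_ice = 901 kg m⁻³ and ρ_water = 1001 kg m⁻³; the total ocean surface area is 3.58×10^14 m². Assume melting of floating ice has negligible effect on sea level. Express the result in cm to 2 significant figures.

Ravith: ice volume = 2.80×10^5 km² × 858 m = 2.402×10^5 km³; 2.402×10^5 × (901/1001) = 2.162×10^5 km³ of water.
Korell: 284 km³ × (901/1001) = 255.6 km³ of water.
The Svalund ice shelf is floating and already displaces its own weight of water, so its melt adds essentially nothing to sea level.
Total added water ≈ 2.165×10^14 m³ over 3.58×10^14 m² → Δh = 0.605 m = 60 cm.

≈ 60 cm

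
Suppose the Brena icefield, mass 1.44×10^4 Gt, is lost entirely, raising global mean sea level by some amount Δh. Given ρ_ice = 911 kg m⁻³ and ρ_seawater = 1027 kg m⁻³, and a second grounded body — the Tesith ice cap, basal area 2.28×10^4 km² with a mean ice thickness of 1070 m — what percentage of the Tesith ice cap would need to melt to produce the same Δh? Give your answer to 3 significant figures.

≈ 64.8 %

Equal sea-level rise means equal mass of meltwater, i.e. equal mass of ice lost.
Ice mass of Brena: 1.440×10^16 kg; ice mass of Tesith: 2.222×10^16 kg.
Fraction required = 1.440×10^16 / 2.222×10^16 = 0.648 → 64.8 %.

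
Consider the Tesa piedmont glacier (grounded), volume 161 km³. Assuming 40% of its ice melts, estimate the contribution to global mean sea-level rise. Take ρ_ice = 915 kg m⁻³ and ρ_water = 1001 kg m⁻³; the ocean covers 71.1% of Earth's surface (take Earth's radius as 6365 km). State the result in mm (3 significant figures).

Tesa: 0.4 × 161 km³ × (915/1001) = 58.87 km³ of water.
Spread over 3.62×10^14 m² of ocean, Δh = 5.887×10^10 / 3.62×10^14 = 1.63×10^-4 m = 0.163 mm.

≈ 0.163 mm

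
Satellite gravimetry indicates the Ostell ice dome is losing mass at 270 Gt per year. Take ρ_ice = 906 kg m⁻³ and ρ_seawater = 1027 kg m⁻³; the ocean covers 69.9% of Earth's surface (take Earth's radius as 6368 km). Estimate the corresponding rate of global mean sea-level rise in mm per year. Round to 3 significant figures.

≈ 0.738 mm/yr

ρ_w = 1027 kg m⁻³. Annual water volume added = 270 Gt / ρ_w = 2.700×10^14 kg / 1027 kg m⁻³ = 2.629×10^11 m³.
Δh per year = 2.629×10^11 / 3.56×10^14 = 7.38×10^-4 m = 0.738 mm.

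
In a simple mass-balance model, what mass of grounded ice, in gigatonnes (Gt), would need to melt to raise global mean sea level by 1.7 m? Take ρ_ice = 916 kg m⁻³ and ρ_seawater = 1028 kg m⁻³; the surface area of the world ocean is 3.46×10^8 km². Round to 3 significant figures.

Required water volume = Δh × A = 1.7 m × 3.46×10^14 m² = 5.882×10^14 m³.
ρ_w = 1028 kg m⁻³, so the mass of water = 5.882×10^14 m³ × 1028 kg m⁻³ = 6.047×10^17 kg = 6.05×10^5 Gt (and the same mass of ice, by conservation).

≈ 6.05×10^5 Gt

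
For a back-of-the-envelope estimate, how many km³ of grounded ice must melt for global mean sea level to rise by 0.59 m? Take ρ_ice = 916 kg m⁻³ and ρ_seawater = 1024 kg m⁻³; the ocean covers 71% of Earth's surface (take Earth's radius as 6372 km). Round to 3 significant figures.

Required water volume = Δh × A = 0.59 m × 3.62×10^14 m² = 2.137×10^14 m³ = 2.137×10^5 km³.
Ice volume = water volume × ρ_w/ρ_ice = 2.137×10^5 × 1024/916 = 2.39×10^5 km³.

≈ 2.39×10^5 km³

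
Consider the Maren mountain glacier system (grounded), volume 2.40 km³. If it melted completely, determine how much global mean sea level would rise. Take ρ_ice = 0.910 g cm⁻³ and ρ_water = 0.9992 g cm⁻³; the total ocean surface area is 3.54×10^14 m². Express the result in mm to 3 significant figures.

≈ 6.17×10^-3 mm

Maren: 2.40 km³ × (910/999.2) = 2.186 km³ of water.
Spread over 3.54×10^14 m² of ocean, Δh = 2.186×10^9 / 3.54×10^14 = 6.17×10^-6 m = 6.17×10^-3 mm.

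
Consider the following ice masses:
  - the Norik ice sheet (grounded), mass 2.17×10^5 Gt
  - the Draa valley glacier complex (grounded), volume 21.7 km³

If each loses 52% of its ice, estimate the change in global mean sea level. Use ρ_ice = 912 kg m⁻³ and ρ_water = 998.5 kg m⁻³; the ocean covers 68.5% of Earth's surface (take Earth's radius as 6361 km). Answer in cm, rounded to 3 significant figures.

≈ 32.4 cm

Norik: 0.52 × 2.17×10^5 Gt = 1.128×10^17 kg; dividing by ρ_w = 998.5 kg m⁻³ gives 1.130×10^14 m³ of water.
Draa: 0.52 × 21.7 km³ × (912/998.5) = 10.31 km³ of water.
Total added water ≈ 1.130×10^14 m³ over 3.48×10^14 m² → Δh = 0.324 m = 32.4 cm.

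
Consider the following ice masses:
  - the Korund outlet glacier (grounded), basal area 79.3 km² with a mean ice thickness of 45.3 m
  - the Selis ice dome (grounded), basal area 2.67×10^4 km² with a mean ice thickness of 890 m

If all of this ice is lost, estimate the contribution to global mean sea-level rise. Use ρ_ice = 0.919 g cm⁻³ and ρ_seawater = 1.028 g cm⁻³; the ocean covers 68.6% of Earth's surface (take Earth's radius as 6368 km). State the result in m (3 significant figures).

≈ 0.0608 m

Korund: ice volume = 79.3 km² × 45.3 m = 3.592 km³; 3.592 × (919/1028) = 3.211 km³ of water.
Selis: ice volume = 2.67×10^4 km² × 890 m = 2.376×10^4 km³; 2.376×10^4 × (919/1028) = 2.124×10^4 km³ of water.
Total added water ≈ 2.125×10^13 m³ over 3.50×10^14 m² → Δh = 0.0608 m.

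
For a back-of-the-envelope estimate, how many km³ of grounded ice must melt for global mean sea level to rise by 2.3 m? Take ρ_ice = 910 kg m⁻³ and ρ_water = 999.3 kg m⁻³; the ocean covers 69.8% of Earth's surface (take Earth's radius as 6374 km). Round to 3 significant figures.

≈ 9.00×10^5 km³

Required water volume = Δh × A = 2.3 m × 3.56×10^14 m² = 8.196×10^14 m³ = 8.196×10^5 km³.
Ice volume = water volume × ρ_w/ρ_ice = 8.196×10^5 × 999.3/910 = 9.00×10^5 km³.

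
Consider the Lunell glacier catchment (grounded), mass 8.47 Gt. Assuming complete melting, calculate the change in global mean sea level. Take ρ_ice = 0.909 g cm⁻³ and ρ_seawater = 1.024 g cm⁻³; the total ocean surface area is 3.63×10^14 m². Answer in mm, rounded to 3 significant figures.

Lunell: 8.47 Gt = 8.470×10^12 kg; dividing by ρ_w = 1.024 g cm⁻³ = 1024 kg m⁻³ gives 8.271×10^9 m³ of water.
Spread over 3.63×10^14 m² of ocean, Δh = 8.271×10^9 / 3.63×10^14 = 2.28×10^-5 m = 0.0228 mm.

≈ 0.0228 mm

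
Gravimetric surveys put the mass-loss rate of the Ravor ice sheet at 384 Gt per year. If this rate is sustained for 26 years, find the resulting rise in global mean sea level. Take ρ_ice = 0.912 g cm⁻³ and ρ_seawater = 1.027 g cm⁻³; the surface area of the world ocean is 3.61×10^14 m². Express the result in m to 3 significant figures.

≈ 0.0269 m

Total mass lost = 384 Gt/yr × 26 yr = 9984 Gt = 9.984×10^15 kg.
ρ_w = 1.027 g cm⁻³ = 1027 kg m⁻³, so water volume = 9.984×10^15 / 1027 = 9.722×10^12 m³.
Δh = 9.722×10^12 / 3.61×10^14 = 0.0269 m.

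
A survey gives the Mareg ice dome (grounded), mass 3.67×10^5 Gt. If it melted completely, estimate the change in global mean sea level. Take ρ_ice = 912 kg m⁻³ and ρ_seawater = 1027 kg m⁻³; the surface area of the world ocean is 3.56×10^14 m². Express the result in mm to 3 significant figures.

≈ 1000 mm

Mareg: 3.67×10^5 Gt = 3.670×10^17 kg; dividing by ρ_w = 1027 kg m⁻³ gives 3.574×10^14 m³ of water.
Spread over 3.56×10^14 m² of ocean, Δh = 3.574×10^14 / 3.56×10^14 = 1.00 m = 1000 mm.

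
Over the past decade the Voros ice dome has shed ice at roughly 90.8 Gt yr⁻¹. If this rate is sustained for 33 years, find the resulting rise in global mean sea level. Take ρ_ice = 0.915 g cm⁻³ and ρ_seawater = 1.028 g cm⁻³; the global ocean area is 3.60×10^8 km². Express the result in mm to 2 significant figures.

≈ 8.1 mm

Total mass lost = 90.8 Gt/yr × 33 yr = 2996 Gt = 2.996×10^15 kg.
ρ_w = 1.028 g cm⁻³ = 1028 kg m⁻³, so water volume = 2.996×10^15 / 1028 = 2.915×10^12 m³.
Δh = 2.915×10^12 / 3.60×10^14 = 8.10×10^-3 m = 8.1 mm.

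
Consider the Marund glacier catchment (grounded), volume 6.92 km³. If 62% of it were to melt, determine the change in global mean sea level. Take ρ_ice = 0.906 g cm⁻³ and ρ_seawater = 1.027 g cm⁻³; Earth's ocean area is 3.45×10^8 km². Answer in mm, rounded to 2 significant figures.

Marund: 0.62 × 6.92 km³ × (906/1027) = 3.785 km³ of water.
Spread over 3.45×10^14 m² of ocean, Δh = 3.785×10^9 / 3.45×10^14 = 1.10×10^-5 m = 0.011 mm.

≈ 0.011 mm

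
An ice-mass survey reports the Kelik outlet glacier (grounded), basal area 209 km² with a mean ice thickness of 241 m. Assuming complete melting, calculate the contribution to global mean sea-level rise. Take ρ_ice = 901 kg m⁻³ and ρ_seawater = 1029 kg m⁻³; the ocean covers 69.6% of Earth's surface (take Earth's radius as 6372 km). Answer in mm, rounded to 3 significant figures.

≈ 0.124 mm

Kelik: ice volume = 209 km² × 241 m = 50.37 km³; 50.37 × (901/1029) = 44.10 km³ of water.
Spread over 3.55×10^14 m² of ocean, Δh = 4.410×10^10 / 3.55×10^14 = 1.24×10^-4 m = 0.124 mm.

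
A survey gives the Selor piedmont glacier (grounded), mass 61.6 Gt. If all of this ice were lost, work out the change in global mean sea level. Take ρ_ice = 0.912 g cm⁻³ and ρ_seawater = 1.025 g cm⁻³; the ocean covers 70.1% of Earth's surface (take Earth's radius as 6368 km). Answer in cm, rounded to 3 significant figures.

≈ 0.0168 cm

Selor: 61.6 Gt = 6.160×10^13 kg; dividing by ρ_w = 1.025 g cm⁻³ = 1025 kg m⁻³ gives 6.010×10^10 m³ of water.
Spread over 3.57×10^14 m² of ocean, Δh = 6.010×10^10 / 3.57×10^14 = 1.68×10^-4 m = 0.0168 cm.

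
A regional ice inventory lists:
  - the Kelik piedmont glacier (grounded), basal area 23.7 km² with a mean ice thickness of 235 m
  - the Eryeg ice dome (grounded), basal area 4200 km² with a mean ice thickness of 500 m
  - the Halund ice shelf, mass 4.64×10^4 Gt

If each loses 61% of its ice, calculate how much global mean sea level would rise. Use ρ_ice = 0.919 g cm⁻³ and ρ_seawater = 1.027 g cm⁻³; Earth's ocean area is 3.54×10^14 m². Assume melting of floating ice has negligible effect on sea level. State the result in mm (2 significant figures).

≈ 3.2 mm

Kelik: ice volume = 23.7 km² × 235 m = 5.569 km³; 0.61 × 5.569 × (919/1027) = 3.040 km³ of water.
Eryeg: ice volume = 4200 km² × 500 m = 2100 km³; 0.61 × 2100 × (919/1027) = 1146 km³ of water.
The Halund ice shelf is floating and already displaces its own weight of water, so its melt adds essentially nothing to sea level.
Total added water ≈ 1.149×10^12 m³ over 3.54×10^14 m² → Δh = 3.25×10^-3 m = 3.2 mm.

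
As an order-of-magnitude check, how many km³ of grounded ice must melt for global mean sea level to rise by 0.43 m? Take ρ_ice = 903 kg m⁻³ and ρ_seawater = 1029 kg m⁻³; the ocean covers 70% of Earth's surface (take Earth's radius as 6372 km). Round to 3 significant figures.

Required water volume = Δh × A = 0.43 m × 3.57×10^14 m² = 1.536×10^14 m³ = 1.536×10^5 km³.
Ice volume = water volume × ρ_w/ρ_ice = 1.536×10^5 × 1029/903 = 1.75×10^5 km³.

≈ 1.75×10^5 km³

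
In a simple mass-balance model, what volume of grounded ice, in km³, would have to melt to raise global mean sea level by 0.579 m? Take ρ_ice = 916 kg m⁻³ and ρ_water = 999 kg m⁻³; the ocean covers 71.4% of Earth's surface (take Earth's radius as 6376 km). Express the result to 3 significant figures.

≈ 2.30×10^5 km³

Required water volume = Δh × A = 0.579 m × 3.65×10^14 m² = 2.112×10^14 m³ = 2.112×10^5 km³.
Ice volume = water volume × ρ_w/ρ_ice = 2.112×10^5 × 999/916 = 2.30×10^5 km³.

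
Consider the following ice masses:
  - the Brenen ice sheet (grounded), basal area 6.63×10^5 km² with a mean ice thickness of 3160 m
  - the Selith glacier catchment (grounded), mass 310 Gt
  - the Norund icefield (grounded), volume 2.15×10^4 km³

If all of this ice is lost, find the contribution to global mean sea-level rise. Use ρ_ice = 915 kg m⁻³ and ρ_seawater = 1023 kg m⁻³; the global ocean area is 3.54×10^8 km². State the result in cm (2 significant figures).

Brenen: ice volume = 6.63×10^5 km² × 3160 m = 2.095×10^6 km³; 2.095×10^6 × (915/1023) = 1.874×10^6 km³ of water.
Selith: 310 Gt = 3.100×10^14 kg; dividing by ρ_w = 1023 kg m⁻³ gives 3.030×10^11 m³ of water.
Norund: 2.15×10^4 km³ × (915/1023) = 1.923×10^4 km³ of water.
Total added water ≈ 1.893×10^15 m³ over 3.54×10^14 m² → Δh = 5.35 m = 530 cm.

≈ 530 cm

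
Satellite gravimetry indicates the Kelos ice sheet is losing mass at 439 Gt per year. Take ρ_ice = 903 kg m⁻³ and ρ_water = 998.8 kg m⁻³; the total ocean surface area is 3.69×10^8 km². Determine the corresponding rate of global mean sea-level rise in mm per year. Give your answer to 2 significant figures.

ρ_w = 998.8 kg m⁻³. Annual water volume added = 439 Gt / ρ_w = 4.390×10^14 kg / 998.8 kg m⁻³ = 4.395×10^11 m³.
Δh per year = 4.395×10^11 / 3.69×10^14 = 1.19×10^-3 m = 1.2 mm.

≈ 1.2 mm/yr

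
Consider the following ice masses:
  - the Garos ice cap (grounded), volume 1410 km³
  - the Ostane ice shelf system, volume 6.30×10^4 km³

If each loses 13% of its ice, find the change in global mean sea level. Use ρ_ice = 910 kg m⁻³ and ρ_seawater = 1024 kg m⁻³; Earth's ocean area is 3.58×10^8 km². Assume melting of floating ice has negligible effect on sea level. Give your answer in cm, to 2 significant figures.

Garos: 0.13 × 1410 km³ × (910/1024) = 162.9 km³ of water.
The Ostane ice shelf system is floating and already displaces its own weight of water, so its melt adds essentially nothing to sea level.
Total added water ≈ 1.629×10^11 m³ over 3.58×10^14 m² → Δh = 4.55×10^-4 m = 0.046 cm.

≈ 0.046 cm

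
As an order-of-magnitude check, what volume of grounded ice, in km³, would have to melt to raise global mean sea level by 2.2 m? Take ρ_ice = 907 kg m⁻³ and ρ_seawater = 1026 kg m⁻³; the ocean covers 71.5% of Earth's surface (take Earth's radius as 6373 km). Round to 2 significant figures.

Required water volume = Δh × A = 2.2 m × 3.65×10^14 m² = 8.028×10^14 m³ = 8.028×10^5 km³.
Ice volume = water volume × ρ_w/ρ_ice = 8.028×10^5 × 1026/907 = 9.1×10^5 km³.

≈ 9.1×10^5 km³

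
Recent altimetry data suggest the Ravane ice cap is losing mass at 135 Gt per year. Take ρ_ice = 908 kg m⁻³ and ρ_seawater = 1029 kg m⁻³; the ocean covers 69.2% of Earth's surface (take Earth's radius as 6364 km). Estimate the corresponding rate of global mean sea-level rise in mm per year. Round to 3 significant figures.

≈ 0.373 mm/yr

ρ_w = 1029 kg m⁻³. Annual water volume added = 135 Gt / ρ_w = 1.350×10^14 kg / 1029 kg m⁻³ = 1.312×10^11 m³.
Δh per year = 1.312×10^11 / 3.52×10^14 = 3.73×10^-4 m = 0.373 mm.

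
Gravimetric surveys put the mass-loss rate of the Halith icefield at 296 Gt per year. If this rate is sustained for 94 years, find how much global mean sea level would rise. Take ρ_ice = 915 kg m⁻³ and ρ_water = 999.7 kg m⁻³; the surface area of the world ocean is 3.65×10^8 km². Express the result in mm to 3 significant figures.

Total mass lost = 296 Gt/yr × 94 yr = 2.782×10^4 Gt = 2.782×10^16 kg.
ρ_w = 999.7 kg m⁻³, so water volume = 2.782×10^16 / 999.7 = 2.783×10^13 m³.
Δh = 2.783×10^13 / 3.65×10^14 = 0.0763 m = 76.3 mm.

≈ 76.3 mm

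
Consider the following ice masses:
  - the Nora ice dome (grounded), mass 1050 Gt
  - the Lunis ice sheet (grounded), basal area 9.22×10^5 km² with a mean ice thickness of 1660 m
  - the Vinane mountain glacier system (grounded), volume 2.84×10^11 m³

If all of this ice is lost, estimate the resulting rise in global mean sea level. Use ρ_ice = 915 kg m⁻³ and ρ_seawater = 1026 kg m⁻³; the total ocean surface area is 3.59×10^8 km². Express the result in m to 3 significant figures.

≈ 3.81 m

Nora: 1050 Gt = 1.050×10^15 kg; dividing by ρ_w = 1026 kg m⁻³ gives 1.023×10^12 m³ of water.
Lunis: ice volume = 9.22×10^5 km² × 1660 m = 1.531×10^6 km³; 1.531×10^6 × (915/1026) = 1.365×10^6 km³ of water.
Vinane: 2.84×10^11 m³ × (915/1026) = 2.533×10^11 m³ of water.
Total added water ≈ 1.366×10^15 m³ over 3.59×10^14 m² → Δh = 3.81 m.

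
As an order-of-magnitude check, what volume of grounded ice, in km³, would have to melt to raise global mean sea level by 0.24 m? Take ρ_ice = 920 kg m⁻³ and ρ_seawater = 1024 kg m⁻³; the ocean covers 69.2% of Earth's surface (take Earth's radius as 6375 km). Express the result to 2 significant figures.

≈ 9.4×10^4 km³

Required water volume = Δh × A = 0.24 m × 3.53×10^14 m² = 8.482×10^13 m³ = 8.482×10^4 km³.
Ice volume = water volume × ρ_w/ρ_ice = 8.482×10^4 × 1024/920 = 9.4×10^4 km³.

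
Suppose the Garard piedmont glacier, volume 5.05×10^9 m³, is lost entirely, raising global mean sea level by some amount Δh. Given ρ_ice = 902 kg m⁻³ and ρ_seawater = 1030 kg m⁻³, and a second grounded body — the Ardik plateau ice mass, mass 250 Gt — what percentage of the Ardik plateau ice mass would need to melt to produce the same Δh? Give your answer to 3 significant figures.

≈ 1.82 %

Equal sea-level rise means equal mass of meltwater, i.e. equal mass of ice lost.
Ice mass of Garard: 4.555×10^12 kg; ice mass of Ardik: 2.500×10^14 kg.
Fraction required = 4.555×10^12 / 2.500×10^14 = 0.0182 → 1.82 %.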